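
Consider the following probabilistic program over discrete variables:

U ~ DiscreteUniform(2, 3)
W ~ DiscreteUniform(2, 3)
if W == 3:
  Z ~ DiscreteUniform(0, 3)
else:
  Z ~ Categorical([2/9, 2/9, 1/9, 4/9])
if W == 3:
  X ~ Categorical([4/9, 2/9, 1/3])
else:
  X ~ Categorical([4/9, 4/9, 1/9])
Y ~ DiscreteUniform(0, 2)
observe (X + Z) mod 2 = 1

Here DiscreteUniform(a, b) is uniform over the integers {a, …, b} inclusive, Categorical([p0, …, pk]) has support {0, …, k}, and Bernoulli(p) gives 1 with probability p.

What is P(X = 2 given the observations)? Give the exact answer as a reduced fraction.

Enumerate traces; 72 have nonzero weight after conditioning:
  (U=2, W=2, Z=0, X=1, Y=0) weight 2/243
  (U=2, W=2, Z=0, X=1, Y=1) weight 2/243
  (U=2, W=2, Z=0, X=1, Y=2) weight 2/243
  (U=2, W=2, Z=1, X=0, Y=0) weight 2/243
  (U=2, W=2, Z=1, X=0, Y=1) weight 2/243
  (U=2, W=2, Z=1, X=0, Y=2) weight 2/243
  (U=2, W=2, Z=1, X=2, Y=0) weight 1/486
  (U=2, W=2, Z=1, X=2, Y=1) weight 1/486
  … 64 more
Group by X:
  weight(X=0) = 7/27
  weight(X=1) = 7/54
  weight(X=2) = 13/108
Total weight = 7/27 + 7/54 + 13/108 = 55/108
P(X=0 | obs) = 7/27 / 55/108 = 28/55
P(X=1 | obs) = 7/54 / 55/108 = 14/55
P(X=2 | obs) = 13/108 / 55/108 = 13/55

P(X = 2 | obs) = 13/55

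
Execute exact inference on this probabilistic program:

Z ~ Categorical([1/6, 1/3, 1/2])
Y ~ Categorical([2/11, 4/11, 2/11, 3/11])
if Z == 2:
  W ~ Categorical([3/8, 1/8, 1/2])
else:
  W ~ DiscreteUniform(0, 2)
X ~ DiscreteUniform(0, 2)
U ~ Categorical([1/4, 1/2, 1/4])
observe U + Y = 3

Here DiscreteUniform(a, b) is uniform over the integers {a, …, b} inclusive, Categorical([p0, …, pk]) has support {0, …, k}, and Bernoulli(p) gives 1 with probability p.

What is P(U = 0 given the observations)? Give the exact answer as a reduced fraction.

P(U = 0 | obs) = 3/11

Enumerate traces; 81 have nonzero weight after conditioning:
  (Z=0, Y=1, W=0, X=0, U=2) weight 1/594
  (Z=0, Y=1, W=0, X=1, U=2) weight 1/594
  (Z=0, Y=1, W=0, X=2, U=2) weight 1/594
  (Z=0, Y=1, W=1, X=0, U=2) weight 1/594
  (Z=0, Y=1, W=1, X=1, U=2) weight 1/594
  (Z=0, Y=1, W=1, X=2, U=2) weight 1/594
  (Z=0, Y=1, W=2, X=0, U=2) weight 1/594
  (Z=0, Y=1, W=2, X=1, U=2) weight 1/594
  (Z=0, Y=2, W=0, X=0, U=1) weight 1/594
  (Z=0, Y=3, W=0, X=0, U=0) weight 1/792
  … 71 more
Group by U:
  weight(U=0) = 3/44
  weight(U=1) = 1/11
  weight(U=2) = 1/11
Total weight = 3/44 + 1/11 + 1/11 = 1/4
P(U=0 | obs) = 3/44 / 1/4 = 3/11
P(U=1 | obs) = 1/11 / 1/4 = 4/11
P(U=2 | obs) = 1/11 / 1/4 = 4/11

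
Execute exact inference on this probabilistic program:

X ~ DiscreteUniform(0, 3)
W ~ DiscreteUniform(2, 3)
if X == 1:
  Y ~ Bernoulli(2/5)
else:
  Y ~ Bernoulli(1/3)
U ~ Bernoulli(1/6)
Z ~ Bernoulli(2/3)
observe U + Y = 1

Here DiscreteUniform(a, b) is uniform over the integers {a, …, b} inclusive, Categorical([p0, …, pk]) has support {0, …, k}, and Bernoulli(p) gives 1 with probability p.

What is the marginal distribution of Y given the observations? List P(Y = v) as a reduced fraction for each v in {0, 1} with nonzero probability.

Enumerate traces; 32 have nonzero weight after conditioning:
  (X=0, W=2, Y=0, U=1, Z=0) weight 1/216
  (X=0, W=2, Y=0, U=1, Z=1) weight 1/108
  (X=0, W=2, Y=1, U=0, Z=0) weight 5/432
  (X=0, W=2, Y=1, U=0, Z=1) weight 5/216
  (X=0, W=3, Y=0, U=1, Z=0) weight 1/216
  (X=0, W=3, Y=0, U=1, Z=1) weight 1/108
  (X=0, W=3, Y=1, U=0, Z=0) weight 5/432
  (X=0, W=3, Y=1, U=0, Z=1) weight 5/216
  … 24 more
Group by Y:
  weight(Y=0) = 13/120
  weight(Y=1) = 7/24
Total weight = 13/120 + 7/24 = 2/5
P(Y=0 | obs) = 13/120 / 2/5 = 13/48
P(Y=1 | obs) = 7/24 / 2/5 = 35/48

P(Y=0) = 13/48, P(Y=1) = 35/48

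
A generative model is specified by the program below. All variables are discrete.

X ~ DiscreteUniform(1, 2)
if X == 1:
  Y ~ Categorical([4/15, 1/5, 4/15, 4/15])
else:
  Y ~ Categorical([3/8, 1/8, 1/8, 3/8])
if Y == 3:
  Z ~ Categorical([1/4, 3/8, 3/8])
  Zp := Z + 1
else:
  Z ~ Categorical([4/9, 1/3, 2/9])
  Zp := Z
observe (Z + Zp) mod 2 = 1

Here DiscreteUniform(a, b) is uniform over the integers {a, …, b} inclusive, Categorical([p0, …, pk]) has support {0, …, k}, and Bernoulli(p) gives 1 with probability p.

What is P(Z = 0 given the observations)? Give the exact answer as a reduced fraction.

Enumerate traces; 6 have nonzero weight after conditioning:
  (X=1, Y=3, Z=0) weight 1/30
  (X=1, Y=3, Z=1) weight 1/20
  (X=1, Y=3, Z=2) weight 1/20
  (X=2, Y=3, Z=0) weight 3/64
  (X=2, Y=3, Z=1) weight 9/128
  (X=2, Y=3, Z=2) weight 9/128
Group by Z:
  weight(Z=0) = 77/960
  weight(Z=1) = 77/640
  weight(Z=2) = 77/640
Total weight = 77/960 + 77/640 + 77/640 = 77/240
P(Z=0 | obs) = 77/960 / 77/240 = 1/4
P(Z=1 | obs) = 77/640 / 77/240 = 3/8
P(Z=2 | obs) = 77/640 / 77/240 = 3/8

P(Z = 0 | obs) = 1/4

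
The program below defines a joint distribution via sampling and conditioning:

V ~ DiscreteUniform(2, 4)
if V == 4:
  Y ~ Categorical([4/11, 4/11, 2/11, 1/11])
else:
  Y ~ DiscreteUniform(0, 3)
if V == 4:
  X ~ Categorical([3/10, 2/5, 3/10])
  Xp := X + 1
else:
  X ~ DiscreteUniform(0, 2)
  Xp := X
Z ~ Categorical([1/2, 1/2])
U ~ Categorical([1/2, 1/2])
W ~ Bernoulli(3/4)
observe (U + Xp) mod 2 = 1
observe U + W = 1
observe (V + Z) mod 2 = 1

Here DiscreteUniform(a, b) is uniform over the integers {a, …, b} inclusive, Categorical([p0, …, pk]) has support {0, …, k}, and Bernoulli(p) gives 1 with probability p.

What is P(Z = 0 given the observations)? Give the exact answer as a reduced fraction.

Enumerate traces; 36 have nonzero weight after conditioning:
  (V=2, Y=0, X=0, Z=1, U=1, W=0) weight 1/576
  (V=2, Y=0, X=1, Z=1, U=0, W=1) weight 1/192
  (V=2, Y=0, X=2, Z=1, U=1, W=0) weight 1/576
  (V=2, Y=1, X=0, Z=1, U=1, W=0) weight 1/576
  (V=2, Y=1, X=1, Z=1, U=0, W=1) weight 1/192
  (V=2, Y=1, X=2, Z=1, U=1, W=0) weight 1/576
  (V=2, Y=2, X=0, Z=1, U=1, W=0) weight 1/576
  (V=2, Y=2, X=1, Z=1, U=0, W=1) weight 1/192
  (V=3, Y=0, X=0, Z=0, U=1, W=0) weight 1/576
  … 27 more
Group by Z:
  weight(Z=0) = 5/144
  weight(Z=1) = 29/360
Total weight = 5/144 + 29/360 = 83/720
P(Z=0 | obs) = 5/144 / 83/720 = 25/83
P(Z=1 | obs) = 29/360 / 83/720 = 58/83

P(Z = 0 | obs) = 25/83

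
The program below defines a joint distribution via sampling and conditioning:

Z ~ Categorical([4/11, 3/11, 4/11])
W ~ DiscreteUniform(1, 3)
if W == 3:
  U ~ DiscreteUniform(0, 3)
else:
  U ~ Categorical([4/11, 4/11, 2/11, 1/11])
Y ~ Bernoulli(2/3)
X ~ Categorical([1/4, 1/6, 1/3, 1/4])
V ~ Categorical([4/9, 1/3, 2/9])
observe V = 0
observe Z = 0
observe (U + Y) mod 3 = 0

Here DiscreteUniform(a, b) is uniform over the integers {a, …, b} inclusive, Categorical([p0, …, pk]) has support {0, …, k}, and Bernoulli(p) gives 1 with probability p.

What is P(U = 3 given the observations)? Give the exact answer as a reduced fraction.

Enumerate traces; 36 have nonzero weight after conditioning:
  (Z=0, W=1, U=0, Y=0, X=0, V=0) weight 16/9801
  (Z=0, W=1, U=0, Y=0, X=1, V=0) weight 32/29403
  (Z=0, W=1, U=0, Y=0, X=2, V=0) weight 64/29403
  (Z=0, W=1, U=0, Y=0, X=3, V=0) weight 16/9801
  (Z=0, W=1, U=2, Y=1, X=0, V=0) weight 16/9801
  (Z=0, W=1, U=2, Y=1, X=1, V=0) weight 32/29403
  (Z=0, W=1, U=2, Y=1, X=2, V=0) weight 64/29403
  (Z=0, W=1, U=2, Y=1, X=3, V=0) weight 16/9801
  (Z=0, W=1, U=3, Y=0, X=0, V=0) weight 4/9801
  … 27 more
Group by U:
  weight(U=0) = 172/9801
  weight(U=2) = 8/363
  weight(U=3) = 76/9801
Total weight = 172/9801 + 8/363 + 76/9801 = 464/9801
P(U=0 | obs) = 172/9801 / 464/9801 = 43/116
P(U=2 | obs) = 8/363 / 464/9801 = 27/58
P(U=3 | obs) = 76/9801 / 464/9801 = 19/116

P(U = 3 | obs) = 19/116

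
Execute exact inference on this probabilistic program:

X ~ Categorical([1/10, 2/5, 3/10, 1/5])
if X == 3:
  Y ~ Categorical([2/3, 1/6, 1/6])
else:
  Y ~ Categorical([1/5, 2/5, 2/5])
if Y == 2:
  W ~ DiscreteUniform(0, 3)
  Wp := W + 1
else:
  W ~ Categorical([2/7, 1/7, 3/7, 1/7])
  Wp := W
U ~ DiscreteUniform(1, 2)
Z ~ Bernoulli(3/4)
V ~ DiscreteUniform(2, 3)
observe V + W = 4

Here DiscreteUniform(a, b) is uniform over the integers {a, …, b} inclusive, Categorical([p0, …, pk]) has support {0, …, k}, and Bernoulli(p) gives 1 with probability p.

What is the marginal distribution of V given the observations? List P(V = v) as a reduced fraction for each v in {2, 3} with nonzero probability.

Enumerate traces; 96 have nonzero weight after conditioning:
  (X=0, Y=0, W=1, U=1, Z=0, V=3) weight 1/5600
  (X=0, Y=0, W=1, U=1, Z=1, V=3) weight 3/5600
  (X=0, Y=0, W=1, U=2, Z=0, V=3) weight 1/5600
  (X=0, Y=0, W=1, U=2, Z=1, V=3) weight 3/5600
  (X=0, Y=0, W=2, U=1, Z=0, V=2) weight 3/5600
  (X=0, Y=0, W=2, U=1, Z=1, V=2) weight 9/5600
  (X=0, Y=0, W=2, U=2, Z=0, V=2) weight 3/5600
  (X=0, Y=0, W=2, U=2, Z=1, V=2) weight 9/5600
  … 88 more
Group by V:
  weight(V=2) = 307/1680
  weight(V=3) = 253/2800
Total weight = 307/1680 + 253/2800 = 1147/4200
P(V=2 | obs) = 307/1680 / 1147/4200 = 1535/2294
P(V=3 | obs) = 253/2800 / 1147/4200 = 759/2294

P(V=2) = 1535/2294, P(V=3) = 759/2294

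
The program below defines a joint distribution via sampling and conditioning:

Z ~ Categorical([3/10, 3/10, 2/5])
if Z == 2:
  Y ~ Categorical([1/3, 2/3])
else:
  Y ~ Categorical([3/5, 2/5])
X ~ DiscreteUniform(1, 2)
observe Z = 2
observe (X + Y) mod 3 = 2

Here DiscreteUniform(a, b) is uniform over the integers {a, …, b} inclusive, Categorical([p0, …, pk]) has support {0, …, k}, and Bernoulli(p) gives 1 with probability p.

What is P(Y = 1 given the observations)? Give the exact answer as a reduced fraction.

P(Y = 1 | obs) = 2/3

Enumerate traces; 2 have nonzero weight after conditioning:
  (Z=2, Y=0, X=2) weight 1/15
  (Z=2, Y=1, X=1) weight 2/15
Group by Y:
  weight(Y=0) = 1/15
  weight(Y=1) = 2/15
Total weight = 1/15 + 2/15 = 1/5
P(Y=0 | obs) = 1/15 / 1/5 = 1/3
P(Y=1 | obs) = 2/15 / 1/5 = 2/3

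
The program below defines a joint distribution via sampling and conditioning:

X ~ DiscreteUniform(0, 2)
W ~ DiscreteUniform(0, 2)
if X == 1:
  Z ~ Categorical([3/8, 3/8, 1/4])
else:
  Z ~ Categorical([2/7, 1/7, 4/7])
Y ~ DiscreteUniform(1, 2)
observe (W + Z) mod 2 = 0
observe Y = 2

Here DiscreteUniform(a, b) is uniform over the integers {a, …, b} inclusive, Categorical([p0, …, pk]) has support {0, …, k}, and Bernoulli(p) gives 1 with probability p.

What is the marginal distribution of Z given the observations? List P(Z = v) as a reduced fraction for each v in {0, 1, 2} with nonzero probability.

P(Z=0) = 106/299, P(Z=1) = 37/299, P(Z=2) = 12/23

Enumerate traces; 15 have nonzero weight after conditioning:
  (X=0, W=0, Z=0, Y=2) weight 1/63
  (X=0, W=0, Z=2, Y=2) weight 2/63
  (X=0, W=1, Z=1, Y=2) weight 1/126
  (X=0, W=2, Z=0, Y=2) weight 1/63
  (X=0, W=2, Z=2, Y=2) weight 2/63
  (X=1, W=0, Z=0, Y=2) weight 1/48
  (X=1, W=0, Z=2, Y=2) weight 1/72
  (X=1, W=1, Z=1, Y=2) weight 1/48
  … 7 more
Group by Z:
  weight(Z=0) = 53/504
  weight(Z=1) = 37/1008
  weight(Z=2) = 13/84
Total weight = 53/504 + 37/1008 + 13/84 = 299/1008
P(Z=0 | obs) = 53/504 / 299/1008 = 106/299
P(Z=1 | obs) = 37/1008 / 299/1008 = 37/299
P(Z=2 | obs) = 13/84 / 299/1008 = 12/23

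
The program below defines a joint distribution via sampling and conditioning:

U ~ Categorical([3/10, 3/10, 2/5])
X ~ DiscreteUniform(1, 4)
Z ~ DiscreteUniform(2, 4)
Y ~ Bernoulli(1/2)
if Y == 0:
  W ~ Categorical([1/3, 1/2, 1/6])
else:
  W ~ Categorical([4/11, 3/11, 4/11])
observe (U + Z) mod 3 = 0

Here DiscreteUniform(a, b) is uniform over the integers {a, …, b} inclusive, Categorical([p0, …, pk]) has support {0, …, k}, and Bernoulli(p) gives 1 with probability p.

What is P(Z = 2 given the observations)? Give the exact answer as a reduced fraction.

P(Z = 2 | obs) = 3/10

Enumerate traces; 72 have nonzero weight after conditioning:
  (U=0, X=1, Z=3, Y=0, W=0) weight 1/240
  (U=0, X=1, Z=3, Y=0, W=1) weight 1/160
  (U=0, X=1, Z=3, Y=0, W=2) weight 1/480
  (U=0, X=1, Z=3, Y=1, W=0) weight 1/220
  (U=0, X=1, Z=3, Y=1, W=1) weight 3/880
  (U=0, X=1, Z=3, Y=1, W=2) weight 1/220
  (U=0, X=2, Z=3, Y=0, W=0) weight 1/240
  (U=0, X=2, Z=3, Y=0, W=1) weight 1/160
  (U=1, X=1, Z=2, Y=0, W=0) weight 1/240
  (U=2, X=1, Z=4, Y=0, W=0) weight 1/180
  … 62 more
Group by Z:
  weight(Z=2) = 1/10
  weight(Z=3) = 1/10
  weight(Z=4) = 2/15
Total weight = 1/10 + 1/10 + 2/15 = 1/3
P(Z=2 | obs) = 1/10 / 1/3 = 3/10
P(Z=3 | obs) = 1/10 / 1/3 = 3/10
P(Z=4 | obs) = 2/15 / 1/3 = 2/5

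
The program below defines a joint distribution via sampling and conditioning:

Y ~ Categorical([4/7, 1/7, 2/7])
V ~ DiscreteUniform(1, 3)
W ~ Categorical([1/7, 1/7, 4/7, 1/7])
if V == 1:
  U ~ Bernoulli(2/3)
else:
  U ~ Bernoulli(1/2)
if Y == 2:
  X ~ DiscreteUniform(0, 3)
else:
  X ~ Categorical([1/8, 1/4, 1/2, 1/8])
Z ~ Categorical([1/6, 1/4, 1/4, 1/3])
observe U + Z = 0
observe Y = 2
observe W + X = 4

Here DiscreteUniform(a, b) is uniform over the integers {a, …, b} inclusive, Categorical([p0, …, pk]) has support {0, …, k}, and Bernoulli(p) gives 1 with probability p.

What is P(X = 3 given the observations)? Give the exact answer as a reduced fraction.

P(X = 3 | obs) = 1/6

Enumerate traces; 9 have nonzero weight after conditioning:
  (Y=2, V=1, W=1, U=0, X=3, Z=0) weight 1/5292
  (Y=2, V=1, W=2, U=0, X=2, Z=0) weight 1/1323
  (Y=2, V=1, W=3, U=0, X=1, Z=0) weight 1/5292
  (Y=2, V=2, W=1, U=0, X=3, Z=0) weight 1/3528
  (Y=2, V=2, W=2, U=0, X=2, Z=0) weight 1/882
  (Y=2, V=2, W=3, U=0, X=1, Z=0) weight 1/3528
  (Y=2, V=3, W=1, U=0, X=3, Z=0) weight 1/3528
  (Y=2, V=3, W=2, U=0, X=2, Z=0) weight 1/882
  … 1 more
Group by X:
  weight(X=1) = 1/1323
  weight(X=2) = 4/1323
  weight(X=3) = 1/1323
Total weight = 1/1323 + 4/1323 + 1/1323 = 2/441
P(X=1 | obs) = 1/1323 / 2/441 = 1/6
P(X=2 | obs) = 4/1323 / 2/441 = 2/3
P(X=3 | obs) = 1/1323 / 2/441 = 1/6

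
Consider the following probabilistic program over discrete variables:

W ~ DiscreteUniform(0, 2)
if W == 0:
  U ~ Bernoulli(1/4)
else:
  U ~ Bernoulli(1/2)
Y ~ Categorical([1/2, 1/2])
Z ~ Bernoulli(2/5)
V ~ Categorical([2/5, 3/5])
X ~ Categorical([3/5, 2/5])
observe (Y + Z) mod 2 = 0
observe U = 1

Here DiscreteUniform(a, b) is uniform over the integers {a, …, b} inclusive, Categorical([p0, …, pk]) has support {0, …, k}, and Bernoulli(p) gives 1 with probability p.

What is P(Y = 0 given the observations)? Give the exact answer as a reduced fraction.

Enumerate traces; 24 have nonzero weight after conditioning:
  (W=0, U=1, Y=0, Z=0, V=0, X=0) weight 3/500
  (W=0, U=1, Y=0, Z=0, V=0, X=1) weight 1/250
  (W=0, U=1, Y=0, Z=0, V=1, X=0) weight 9/1000
  (W=0, U=1, Y=0, Z=0, V=1, X=1) weight 3/500
  (W=0, U=1, Y=1, Z=1, V=0, X=0) weight 1/250
  (W=0, U=1, Y=1, Z=1, V=0, X=1) weight 1/375
  (W=0, U=1, Y=1, Z=1, V=1, X=0) weight 3/500
  (W=0, U=1, Y=1, Z=1, V=1, X=1) weight 1/250
  … 16 more
Group by Y:
  weight(Y=0) = 1/8
  weight(Y=1) = 1/12
Total weight = 1/8 + 1/12 = 5/24
P(Y=0 | obs) = 1/8 / 5/24 = 3/5
P(Y=1 | obs) = 1/12 / 5/24 = 2/5

P(Y = 0 | obs) = 3/5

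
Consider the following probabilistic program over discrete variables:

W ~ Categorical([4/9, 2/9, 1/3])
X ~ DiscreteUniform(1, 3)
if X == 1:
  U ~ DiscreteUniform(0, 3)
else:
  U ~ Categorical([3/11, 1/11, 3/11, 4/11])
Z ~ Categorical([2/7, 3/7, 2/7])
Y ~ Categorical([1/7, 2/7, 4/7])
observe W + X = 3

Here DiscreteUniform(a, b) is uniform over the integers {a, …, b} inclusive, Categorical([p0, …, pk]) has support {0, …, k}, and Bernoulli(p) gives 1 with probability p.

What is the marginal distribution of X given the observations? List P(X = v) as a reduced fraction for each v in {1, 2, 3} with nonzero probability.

Enumerate traces; 108 have nonzero weight after conditioning:
  (W=0, X=3, U=0, Z=0, Y=0) weight 8/4851
  (W=0, X=3, U=0, Z=0, Y=1) weight 16/4851
  (W=0, X=3, U=0, Z=0, Y=2) weight 32/4851
  (W=0, X=3, U=0, Z=1, Y=0) weight 4/1617
  (W=0, X=3, U=0, Z=1, Y=1) weight 8/1617
  (W=0, X=3, U=0, Z=1, Y=2) weight 16/1617
  (W=0, X=3, U=0, Z=2, Y=0) weight 8/4851
  (W=0, X=3, U=0, Z=2, Y=1) weight 16/4851
  (W=1, X=2, U=0, Z=0, Y=0) weight 4/4851
  (W=2, X=1, U=0, Z=0, Y=0) weight 1/882
  … 98 more
Group by X:
  weight(X=1) = 1/9
  weight(X=2) = 2/27
  weight(X=3) = 4/27
Total weight = 1/9 + 2/27 + 4/27 = 1/3
P(X=1 | obs) = 1/9 / 1/3 = 1/3
P(X=2 | obs) = 2/27 / 1/3 = 2/9
P(X=3 | obs) = 4/27 / 1/3 = 4/9

P(X=1) = 1/3, P(X=2) = 2/9, P(X=3) = 4/9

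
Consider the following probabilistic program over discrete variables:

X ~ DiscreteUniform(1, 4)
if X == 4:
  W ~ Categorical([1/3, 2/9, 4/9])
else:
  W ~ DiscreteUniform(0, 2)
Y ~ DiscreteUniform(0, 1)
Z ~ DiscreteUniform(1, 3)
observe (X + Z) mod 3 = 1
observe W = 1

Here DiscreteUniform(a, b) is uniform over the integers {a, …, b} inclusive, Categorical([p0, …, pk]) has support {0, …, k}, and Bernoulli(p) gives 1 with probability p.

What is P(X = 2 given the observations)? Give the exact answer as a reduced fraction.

P(X = 2 | obs) = 3/11

Enumerate traces; 8 have nonzero weight after conditioning:
  (X=1, W=1, Y=0, Z=3) weight 1/72
  (X=1, W=1, Y=1, Z=3) weight 1/72
  (X=2, W=1, Y=0, Z=2) weight 1/72
  (X=2, W=1, Y=1, Z=2) weight 1/72
  (X=3, W=1, Y=0, Z=1) weight 1/72
  (X=3, W=1, Y=1, Z=1) weight 1/72
  (X=4, W=1, Y=0, Z=3) weight 1/108
  (X=4, W=1, Y=1, Z=3) weight 1/108
Group by X:
  weight(X=1) = 1/36
  weight(X=2) = 1/36
  weight(X=3) = 1/36
  weight(X=4) = 1/54
Total weight = 1/36 + 1/36 + 1/36 + 1/54 = 11/108
P(X=1 | obs) = 1/36 / 11/108 = 3/11
P(X=2 | obs) = 1/36 / 11/108 = 3/11
P(X=3 | obs) = 1/36 / 11/108 = 3/11
P(X=4 | obs) = 1/54 / 11/108 = 2/11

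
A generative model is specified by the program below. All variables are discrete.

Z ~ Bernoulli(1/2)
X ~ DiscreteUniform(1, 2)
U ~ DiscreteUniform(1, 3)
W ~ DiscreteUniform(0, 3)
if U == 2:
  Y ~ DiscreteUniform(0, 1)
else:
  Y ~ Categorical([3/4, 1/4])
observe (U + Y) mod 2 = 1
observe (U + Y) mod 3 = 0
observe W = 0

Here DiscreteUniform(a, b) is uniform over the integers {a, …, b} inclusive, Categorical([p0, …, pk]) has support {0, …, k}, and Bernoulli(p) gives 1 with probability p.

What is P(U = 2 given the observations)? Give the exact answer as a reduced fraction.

Enumerate traces; 8 have nonzero weight after conditioning:
  (Z=0, X=1, U=2, W=0, Y=1) weight 1/96
  (Z=0, X=1, U=3, W=0, Y=0) weight 1/64
  (Z=0, X=2, U=2, W=0, Y=1) weight 1/96
  (Z=0, X=2, U=3, W=0, Y=0) weight 1/64
  (Z=1, X=1, U=2, W=0, Y=1) weight 1/96
  (Z=1, X=1, U=3, W=0, Y=0) weight 1/64
  (Z=1, X=2, U=2, W=0, Y=1) weight 1/96
  (Z=1, X=2, U=3, W=0, Y=0) weight 1/64
Group by U:
  weight(U=2) = 1/24
  weight(U=3) = 1/16
Total weight = 1/24 + 1/16 = 5/48
P(U=2 | obs) = 1/24 / 5/48 = 2/5
P(U=3 | obs) = 1/16 / 5/48 = 3/5

P(U = 2 | obs) = 2/5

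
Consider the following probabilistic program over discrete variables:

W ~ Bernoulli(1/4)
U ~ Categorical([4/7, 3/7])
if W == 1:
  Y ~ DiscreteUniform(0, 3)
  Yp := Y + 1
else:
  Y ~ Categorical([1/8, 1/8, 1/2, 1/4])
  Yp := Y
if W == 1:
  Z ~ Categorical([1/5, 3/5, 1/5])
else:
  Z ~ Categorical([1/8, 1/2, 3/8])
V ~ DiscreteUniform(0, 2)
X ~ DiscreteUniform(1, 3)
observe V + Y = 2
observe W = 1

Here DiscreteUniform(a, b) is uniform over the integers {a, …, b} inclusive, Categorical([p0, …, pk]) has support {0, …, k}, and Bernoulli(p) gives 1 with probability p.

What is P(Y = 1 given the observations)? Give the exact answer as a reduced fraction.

Enumerate traces; 54 have nonzero weight after conditioning:
  (W=1, U=0, Y=0, Z=0, V=2, X=1) weight 1/1260
  (W=1, U=0, Y=0, Z=0, V=2, X=2) weight 1/1260
  (W=1, U=0, Y=0, Z=0, V=2, X=3) weight 1/1260
  (W=1, U=0, Y=0, Z=1, V=2, X=1) weight 1/420
  (W=1, U=0, Y=0, Z=1, V=2, X=2) weight 1/420
  (W=1, U=0, Y=0, Z=1, V=2, X=3) weight 1/420
  (W=1, U=0, Y=0, Z=2, V=2, X=1) weight 1/1260
  (W=1, U=0, Y=0, Z=2, V=2, X=2) weight 1/1260
  (W=1, U=0, Y=1, Z=0, V=1, X=1) weight 1/1260
  (W=1, U=0, Y=2, Z=0, V=0, X=1) weight 1/1260
  … 44 more
Group by Y:
  weight(Y=0) = 1/48
  weight(Y=1) = 1/48
  weight(Y=2) = 1/48
Total weight = 1/48 + 1/48 + 1/48 = 1/16
P(Y=0 | obs) = 1/48 / 1/16 = 1/3
P(Y=1 | obs) = 1/48 / 1/16 = 1/3
P(Y=2 | obs) = 1/48 / 1/16 = 1/3

P(Y = 1 | obs) = 1/3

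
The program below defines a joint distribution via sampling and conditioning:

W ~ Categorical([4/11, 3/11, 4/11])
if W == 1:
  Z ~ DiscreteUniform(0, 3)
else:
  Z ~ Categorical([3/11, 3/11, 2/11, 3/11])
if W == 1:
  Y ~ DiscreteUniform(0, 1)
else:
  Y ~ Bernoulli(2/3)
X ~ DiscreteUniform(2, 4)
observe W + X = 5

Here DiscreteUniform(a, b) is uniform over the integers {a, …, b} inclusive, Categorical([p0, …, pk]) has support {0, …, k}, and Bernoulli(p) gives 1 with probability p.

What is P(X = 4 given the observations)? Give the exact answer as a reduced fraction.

P(X = 4 | obs) = 3/7

Enumerate traces; 16 have nonzero weight after conditioning:
  (W=1, Z=0, Y=0, X=4) weight 1/88
  (W=1, Z=0, Y=1, X=4) weight 1/88
  (W=1, Z=1, Y=0, X=4) weight 1/88
  (W=1, Z=1, Y=1, X=4) weight 1/88
  (W=1, Z=2, Y=0, X=4) weight 1/88
  (W=1, Z=2, Y=1, X=4) weight 1/88
  (W=1, Z=3, Y=0, X=4) weight 1/88
  (W=1, Z=3, Y=1, X=4) weight 1/88
  (W=2, Z=0, Y=0, X=3) weight 4/363
  … 7 more
Group by X:
  weight(X=3) = 4/33
  weight(X=4) = 1/11
Total weight = 4/33 + 1/11 = 7/33
P(X=3 | obs) = 4/33 / 7/33 = 4/7
P(X=4 | obs) = 1/11 / 7/33 = 3/7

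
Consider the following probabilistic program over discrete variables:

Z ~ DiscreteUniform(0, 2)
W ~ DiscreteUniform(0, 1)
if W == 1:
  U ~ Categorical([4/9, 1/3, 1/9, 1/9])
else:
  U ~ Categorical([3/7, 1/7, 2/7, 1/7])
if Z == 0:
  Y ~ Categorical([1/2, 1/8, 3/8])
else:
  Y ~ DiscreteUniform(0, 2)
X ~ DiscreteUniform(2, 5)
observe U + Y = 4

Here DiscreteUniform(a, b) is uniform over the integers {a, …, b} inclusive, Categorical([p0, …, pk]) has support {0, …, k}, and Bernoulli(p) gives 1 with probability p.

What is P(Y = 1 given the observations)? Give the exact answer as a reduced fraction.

Enumerate traces; 48 have nonzero weight after conditioning:
  (Z=0, W=0, U=2, Y=2, X=2) weight 1/224
  (Z=0, W=0, U=2, Y=2, X=3) weight 1/224
  (Z=0, W=0, U=2, Y=2, X=4) weight 1/224
  (Z=0, W=0, U=2, Y=2, X=5) weight 1/224
  (Z=0, W=0, U=3, Y=1, X=2) weight 1/1344
  (Z=0, W=0, U=3, Y=1, X=3) weight 1/1344
  (Z=0, W=0, U=3, Y=1, X=4) weight 1/1344
  (Z=0, W=0, U=3, Y=1, X=5) weight 1/1344
  … 40 more
Group by Y:
  weight(Y=1) = 19/567
  weight(Y=2) = 625/9072
Total weight = 19/567 + 625/9072 = 929/9072
P(Y=1 | obs) = 19/567 / 929/9072 = 304/929
P(Y=2 | obs) = 625/9072 / 929/9072 = 625/929

P(Y = 1 | obs) = 304/929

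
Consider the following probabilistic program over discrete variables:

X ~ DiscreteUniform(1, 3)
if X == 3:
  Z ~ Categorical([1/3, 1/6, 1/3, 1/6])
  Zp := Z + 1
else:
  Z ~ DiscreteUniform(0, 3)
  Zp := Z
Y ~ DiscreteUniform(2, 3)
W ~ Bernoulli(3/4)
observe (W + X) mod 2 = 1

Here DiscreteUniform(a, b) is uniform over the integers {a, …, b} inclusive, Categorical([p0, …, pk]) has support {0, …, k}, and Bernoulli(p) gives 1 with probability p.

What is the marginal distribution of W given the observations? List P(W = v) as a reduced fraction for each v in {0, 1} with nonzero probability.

P(W=0) = 2/5, P(W=1) = 3/5

Enumerate traces; 24 have nonzero weight after conditioning:
  (X=1, Z=0, Y=2, W=0) weight 1/96
  (X=1, Z=0, Y=3, W=0) weight 1/96
  (X=1, Z=1, Y=2, W=0) weight 1/96
  (X=1, Z=1, Y=3, W=0) weight 1/96
  (X=1, Z=2, Y=2, W=0) weight 1/96
  (X=1, Z=2, Y=3, W=0) weight 1/96
  (X=1, Z=3, Y=2, W=0) weight 1/96
  (X=1, Z=3, Y=3, W=0) weight 1/96
  (X=2, Z=0, Y=2, W=1) weight 1/32
  … 15 more
Group by W:
  weight(W=0) = 1/6
  weight(W=1) = 1/4
Total weight = 1/6 + 1/4 = 5/12
P(W=0 | obs) = 1/6 / 5/12 = 2/5
P(W=1 | obs) = 1/4 / 5/12 = 3/5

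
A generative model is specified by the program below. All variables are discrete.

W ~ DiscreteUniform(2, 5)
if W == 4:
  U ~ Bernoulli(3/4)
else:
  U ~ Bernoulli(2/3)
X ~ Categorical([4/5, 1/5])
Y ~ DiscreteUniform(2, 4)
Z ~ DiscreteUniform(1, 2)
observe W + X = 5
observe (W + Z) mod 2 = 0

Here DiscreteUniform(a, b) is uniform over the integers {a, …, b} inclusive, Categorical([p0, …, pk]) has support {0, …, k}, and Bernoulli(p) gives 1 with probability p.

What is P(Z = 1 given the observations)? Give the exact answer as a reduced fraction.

P(Z = 1 | obs) = 4/5

Enumerate traces; 12 have nonzero weight after conditioning:
  (W=4, U=0, X=1, Y=2, Z=2) weight 1/480
  (W=4, U=0, X=1, Y=3, Z=2) weight 1/480
  (W=4, U=0, X=1, Y=4, Z=2) weight 1/480
  (W=4, U=1, X=1, Y=2, Z=2) weight 1/160
  (W=4, U=1, X=1, Y=3, Z=2) weight 1/160
  (W=4, U=1, X=1, Y=4, Z=2) weight 1/160
  (W=5, U=0, X=0, Y=2, Z=1) weight 1/90
  (W=5, U=0, X=0, Y=3, Z=1) weight 1/90
  … 4 more
Group by Z:
  weight(Z=1) = 1/10
  weight(Z=2) = 1/40
Total weight = 1/10 + 1/40 = 1/8
P(Z=1 | obs) = 1/10 / 1/8 = 4/5
P(Z=2 | obs) = 1/40 / 1/8 = 1/5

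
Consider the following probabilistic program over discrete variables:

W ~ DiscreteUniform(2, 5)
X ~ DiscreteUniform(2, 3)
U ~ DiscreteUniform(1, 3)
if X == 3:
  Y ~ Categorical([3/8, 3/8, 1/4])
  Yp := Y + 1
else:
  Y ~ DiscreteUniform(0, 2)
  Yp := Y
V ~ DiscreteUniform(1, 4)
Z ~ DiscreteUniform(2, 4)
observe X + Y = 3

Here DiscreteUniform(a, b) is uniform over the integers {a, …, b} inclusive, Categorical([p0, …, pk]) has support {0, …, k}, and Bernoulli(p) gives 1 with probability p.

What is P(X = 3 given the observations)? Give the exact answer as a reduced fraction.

P(X = 3 | obs) = 9/17

Enumerate traces; 288 have nonzero weight after conditioning:
  (W=2, X=2, U=1, Y=1, V=1, Z=2) weight 1/864
  (W=2, X=2, U=1, Y=1, V=1, Z=3) weight 1/864
  (W=2, X=2, U=1, Y=1, V=1, Z=4) weight 1/864
  (W=2, X=2, U=1, Y=1, V=2, Z=2) weight 1/864
  (W=2, X=2, U=1, Y=1, V=2, Z=3) weight 1/864
  (W=2, X=2, U=1, Y=1, V=2, Z=4) weight 1/864
  (W=2, X=2, U=1, Y=1, V=3, Z=2) weight 1/864
  (W=2, X=2, U=1, Y=1, V=3, Z=3) weight 1/864
  (W=2, X=3, U=1, Y=0, V=1, Z=2) weight 1/768
  … 279 more
Group by X:
  weight(X=2) = 1/6
  weight(X=3) = 3/16
Total weight = 1/6 + 3/16 = 17/48
P(X=2 | obs) = 1/6 / 17/48 = 8/17
P(X=3 | obs) = 3/16 / 17/48 = 9/17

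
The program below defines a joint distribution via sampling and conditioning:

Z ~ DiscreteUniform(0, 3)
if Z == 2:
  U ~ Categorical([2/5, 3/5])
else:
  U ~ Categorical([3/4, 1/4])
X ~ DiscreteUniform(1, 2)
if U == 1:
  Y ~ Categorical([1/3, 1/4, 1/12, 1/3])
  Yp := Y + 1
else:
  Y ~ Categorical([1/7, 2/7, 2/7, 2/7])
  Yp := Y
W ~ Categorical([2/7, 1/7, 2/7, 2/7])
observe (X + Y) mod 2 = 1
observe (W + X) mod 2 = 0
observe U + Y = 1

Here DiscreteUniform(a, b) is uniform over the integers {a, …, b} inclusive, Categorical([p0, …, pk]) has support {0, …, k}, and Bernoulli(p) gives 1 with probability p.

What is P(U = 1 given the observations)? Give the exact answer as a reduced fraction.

Enumerate traces; 16 have nonzero weight after conditioning:
  (Z=0, U=0, X=2, Y=1, W=0) weight 3/392
  (Z=0, U=0, X=2, Y=1, W=2) weight 3/392
  (Z=0, U=1, X=1, Y=0, W=1) weight 1/672
  (Z=0, U=1, X=1, Y=0, W=3) weight 1/336
  (Z=1, U=0, X=2, Y=1, W=0) weight 3/392
  (Z=1, U=0, X=2, Y=1, W=2) weight 3/392
  (Z=1, U=1, X=1, Y=0, W=1) weight 1/672
  (Z=1, U=1, X=1, Y=0, W=3) weight 1/336
  … 8 more
Group by U:
  weight(U=0) = 53/980
  weight(U=1) = 27/1120
Total weight = 53/980 + 27/1120 = 613/7840
P(U=0 | obs) = 53/980 / 613/7840 = 424/613
P(U=1 | obs) = 27/1120 / 613/7840 = 189/613

P(U = 1 | obs) = 189/613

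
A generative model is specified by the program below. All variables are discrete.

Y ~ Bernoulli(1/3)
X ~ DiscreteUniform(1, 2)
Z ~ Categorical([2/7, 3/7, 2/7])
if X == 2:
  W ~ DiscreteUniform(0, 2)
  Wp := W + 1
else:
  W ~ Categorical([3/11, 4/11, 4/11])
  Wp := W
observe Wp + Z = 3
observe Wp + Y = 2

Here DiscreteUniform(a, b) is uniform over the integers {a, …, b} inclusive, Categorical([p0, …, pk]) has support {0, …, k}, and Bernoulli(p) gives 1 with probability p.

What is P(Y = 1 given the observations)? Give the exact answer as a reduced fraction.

Enumerate traces; 4 have nonzero weight after conditioning:
  (Y=0, X=1, Z=1, W=2) weight 4/77
  (Y=0, X=2, Z=1, W=1) weight 1/21
  (Y=1, X=1, Z=2, W=1) weight 4/231
  (Y=1, X=2, Z=2, W=0) weight 1/63
Group by Y:
  weight(Y=0) = 23/231
  weight(Y=1) = 23/693
Total weight = 23/231 + 23/693 = 92/693
P(Y=0 | obs) = 23/231 / 92/693 = 3/4
P(Y=1 | obs) = 23/693 / 92/693 = 1/4

P(Y = 1 | obs) = 1/4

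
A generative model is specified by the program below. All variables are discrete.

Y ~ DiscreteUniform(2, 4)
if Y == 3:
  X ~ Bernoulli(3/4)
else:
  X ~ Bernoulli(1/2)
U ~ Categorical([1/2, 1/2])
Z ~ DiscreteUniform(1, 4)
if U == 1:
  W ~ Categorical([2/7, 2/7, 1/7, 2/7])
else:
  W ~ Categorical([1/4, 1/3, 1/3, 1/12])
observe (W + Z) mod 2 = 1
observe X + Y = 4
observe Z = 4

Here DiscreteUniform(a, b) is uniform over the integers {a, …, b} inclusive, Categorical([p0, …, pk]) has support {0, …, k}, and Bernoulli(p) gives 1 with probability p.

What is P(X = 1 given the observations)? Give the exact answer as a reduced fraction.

P(X = 1 | obs) = 3/5

Enumerate traces; 8 have nonzero weight after conditioning:
  (Y=3, X=1, U=0, Z=4, W=1) weight 1/96
  (Y=3, X=1, U=0, Z=4, W=3) weight 1/384
  (Y=3, X=1, U=1, Z=4, W=1) weight 1/112
  (Y=3, X=1, U=1, Z=4, W=3) weight 1/112
  (Y=4, X=0, U=0, Z=4, W=1) weight 1/144
  (Y=4, X=0, U=0, Z=4, W=3) weight 1/576
  (Y=4, X=0, U=1, Z=4, W=1) weight 1/168
  (Y=4, X=0, U=1, Z=4, W=3) weight 1/168
Group by X:
  weight(X=0) = 83/4032
  weight(X=1) = 83/2688
Total weight = 83/4032 + 83/2688 = 415/8064
P(X=0 | obs) = 83/4032 / 415/8064 = 2/5
P(X=1 | obs) = 83/2688 / 415/8064 = 3/5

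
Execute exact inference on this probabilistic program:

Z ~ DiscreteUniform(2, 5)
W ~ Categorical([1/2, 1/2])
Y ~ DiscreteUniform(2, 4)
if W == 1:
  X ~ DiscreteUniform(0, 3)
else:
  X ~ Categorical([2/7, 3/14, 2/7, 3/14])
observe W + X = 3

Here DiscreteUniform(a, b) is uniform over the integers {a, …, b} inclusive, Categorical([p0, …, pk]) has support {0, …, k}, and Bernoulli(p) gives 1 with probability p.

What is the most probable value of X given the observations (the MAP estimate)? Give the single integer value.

argmax_v P(X = v | obs) = 2

Enumerate traces; 24 have nonzero weight after conditioning:
  (Z=2, W=0, Y=2, X=3) weight 1/112
  (Z=2, W=0, Y=3, X=3) weight 1/112
  (Z=2, W=0, Y=4, X=3) weight 1/112
  (Z=2, W=1, Y=2, X=2) weight 1/96
  (Z=2, W=1, Y=3, X=2) weight 1/96
  (Z=2, W=1, Y=4, X=2) weight 1/96
  (Z=3, W=0, Y=2, X=3) weight 1/112
  (Z=3, W=0, Y=3, X=3) weight 1/112
  … 16 more
Group by X:
  weight(X=2) = 1/8
  weight(X=3) = 3/28
Total weight = 1/8 + 3/28 = 13/56
P(X=2 | obs) = 1/8 / 13/56 = 7/13
P(X=3 | obs) = 3/28 / 13/56 = 6/13
argmax = 2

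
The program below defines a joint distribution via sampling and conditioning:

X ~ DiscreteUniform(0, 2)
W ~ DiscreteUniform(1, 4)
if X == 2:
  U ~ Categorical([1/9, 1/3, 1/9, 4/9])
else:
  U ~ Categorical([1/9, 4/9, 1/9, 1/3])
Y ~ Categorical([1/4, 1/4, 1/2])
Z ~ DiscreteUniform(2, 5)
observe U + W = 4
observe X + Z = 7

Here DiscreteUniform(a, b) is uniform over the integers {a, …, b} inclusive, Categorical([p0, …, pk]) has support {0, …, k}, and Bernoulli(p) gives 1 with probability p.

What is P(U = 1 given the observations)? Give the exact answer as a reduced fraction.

Enumerate traces; 12 have nonzero weight after conditioning:
  (X=2, W=1, U=3, Y=0, Z=5) weight 1/432
  (X=2, W=1, U=3, Y=1, Z=5) weight 1/432
  (X=2, W=1, U=3, Y=2, Z=5) weight 1/216
  (X=2, W=2, U=2, Y=0, Z=5) weight 1/1728
  (X=2, W=2, U=2, Y=1, Z=5) weight 1/1728
  (X=2, W=2, U=2, Y=2, Z=5) weight 1/864
  (X=2, W=3, U=1, Y=0, Z=5) weight 1/576
  (X=2, W=3, U=1, Y=1, Z=5) weight 1/576
  (X=2, W=4, U=0, Y=0, Z=5) weight 1/1728
  … 3 more
Group by U:
  weight(U=0) = 1/432
  weight(U=1) = 1/144
  weight(U=2) = 1/432
  weight(U=3) = 1/108
Total weight = 1/432 + 1/144 + 1/432 + 1/108 = 1/48
P(U=0 | obs) = 1/432 / 1/48 = 1/9
P(U=1 | obs) = 1/144 / 1/48 = 1/3
P(U=2 | obs) = 1/432 / 1/48 = 1/9
P(U=3 | obs) = 1/108 / 1/48 = 4/9

P(U = 1 | obs) = 1/3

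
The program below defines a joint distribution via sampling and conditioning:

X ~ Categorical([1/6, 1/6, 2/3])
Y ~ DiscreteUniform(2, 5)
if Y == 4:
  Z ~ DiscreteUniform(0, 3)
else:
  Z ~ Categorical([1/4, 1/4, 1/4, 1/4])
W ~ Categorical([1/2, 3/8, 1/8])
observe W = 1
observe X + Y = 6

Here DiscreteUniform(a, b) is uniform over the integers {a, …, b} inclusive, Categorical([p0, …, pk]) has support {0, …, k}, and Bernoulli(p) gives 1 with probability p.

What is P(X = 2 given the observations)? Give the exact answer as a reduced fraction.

P(X = 2 | obs) = 4/5

Enumerate traces; 8 have nonzero weight after conditioning:
  (X=1, Y=5, Z=0, W=1) weight 1/256
  (X=1, Y=5, Z=1, W=1) weight 1/256
  (X=1, Y=5, Z=2, W=1) weight 1/256
  (X=1, Y=5, Z=3, W=1) weight 1/256
  (X=2, Y=4, Z=0, W=1) weight 1/64
  (X=2, Y=4, Z=1, W=1) weight 1/64
  (X=2, Y=4, Z=2, W=1) weight 1/64
  (X=2, Y=4, Z=3, W=1) weight 1/64
Group by X:
  weight(X=1) = 1/64
  weight(X=2) = 1/16
Total weight = 1/64 + 1/16 = 5/64
P(X=1 | obs) = 1/64 / 5/64 = 1/5
P(X=2 | obs) = 1/16 / 5/64 = 4/5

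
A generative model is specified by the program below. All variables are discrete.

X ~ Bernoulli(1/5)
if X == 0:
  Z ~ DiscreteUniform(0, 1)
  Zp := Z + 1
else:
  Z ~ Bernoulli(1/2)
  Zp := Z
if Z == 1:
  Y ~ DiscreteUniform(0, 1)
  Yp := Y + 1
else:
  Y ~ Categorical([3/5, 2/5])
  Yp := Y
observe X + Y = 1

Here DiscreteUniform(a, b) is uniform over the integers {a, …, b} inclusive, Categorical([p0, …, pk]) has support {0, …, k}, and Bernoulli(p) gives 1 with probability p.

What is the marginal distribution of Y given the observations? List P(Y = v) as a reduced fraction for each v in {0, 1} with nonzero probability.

P(Y=0) = 11/47, P(Y=1) = 36/47

Enumerate traces; 4 have nonzero weight after conditioning:
  (X=0, Z=0, Y=1) weight 4/25
  (X=0, Z=1, Y=1) weight 1/5
  (X=1, Z=0, Y=0) weight 3/50
  (X=1, Z=1, Y=0) weight 1/20
Group by Y:
  weight(Y=0) = 11/100
  weight(Y=1) = 9/25
Total weight = 11/100 + 9/25 = 47/100
P(Y=0 | obs) = 11/100 / 47/100 = 11/47
P(Y=1 | obs) = 9/25 / 47/100 = 36/47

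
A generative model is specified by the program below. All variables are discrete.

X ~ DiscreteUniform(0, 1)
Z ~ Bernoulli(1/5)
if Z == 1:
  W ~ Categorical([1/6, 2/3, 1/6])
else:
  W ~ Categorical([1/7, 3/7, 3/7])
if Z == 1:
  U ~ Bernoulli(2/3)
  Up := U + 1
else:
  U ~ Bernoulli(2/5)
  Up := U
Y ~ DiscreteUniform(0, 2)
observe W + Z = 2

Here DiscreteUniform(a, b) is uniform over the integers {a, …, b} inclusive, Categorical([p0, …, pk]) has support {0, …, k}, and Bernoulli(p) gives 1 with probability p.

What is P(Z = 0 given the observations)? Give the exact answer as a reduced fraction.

Enumerate traces; 24 have nonzero weight after conditioning:
  (X=0, Z=0, W=2, U=0, Y=0) weight 6/175
  (X=0, Z=0, W=2, U=0, Y=1) weight 6/175
  (X=0, Z=0, W=2, U=0, Y=2) weight 6/175
  (X=0, Z=0, W=2, U=1, Y=0) weight 4/175
  (X=0, Z=0, W=2, U=1, Y=1) weight 4/175
  (X=0, Z=0, W=2, U=1, Y=2) weight 4/175
  (X=0, Z=1, W=1, U=0, Y=0) weight 1/135
  (X=0, Z=1, W=1, U=0, Y=1) weight 1/135
  … 16 more
Group by Z:
  weight(Z=0) = 12/35
  weight(Z=1) = 2/15
Total weight = 12/35 + 2/15 = 10/21
P(Z=0 | obs) = 12/35 / 10/21 = 18/25
P(Z=1 | obs) = 2/15 / 10/21 = 7/25

P(Z = 0 | obs) = 18/25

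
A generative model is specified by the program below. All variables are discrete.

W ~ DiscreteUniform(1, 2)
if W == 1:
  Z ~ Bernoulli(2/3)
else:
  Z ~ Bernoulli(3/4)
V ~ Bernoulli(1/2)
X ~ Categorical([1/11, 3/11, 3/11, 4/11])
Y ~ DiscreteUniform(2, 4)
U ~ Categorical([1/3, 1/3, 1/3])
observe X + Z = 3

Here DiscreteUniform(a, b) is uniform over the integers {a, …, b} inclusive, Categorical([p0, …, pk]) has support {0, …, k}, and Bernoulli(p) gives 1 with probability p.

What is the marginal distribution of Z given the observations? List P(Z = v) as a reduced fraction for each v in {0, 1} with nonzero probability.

P(Z=0) = 28/79, P(Z=1) = 51/79

Enumerate traces; 72 have nonzero weight after conditioning:
  (W=1, Z=0, V=0, X=3, Y=2, U=0) weight 1/297
  (W=1, Z=0, V=0, X=3, Y=2, U=1) weight 1/297
  (W=1, Z=0, V=0, X=3, Y=2, U=2) weight 1/297
  (W=1, Z=0, V=0, X=3, Y=3, U=0) weight 1/297
  (W=1, Z=0, V=0, X=3, Y=3, U=1) weight 1/297
  (W=1, Z=0, V=0, X=3, Y=3, U=2) weight 1/297
  (W=1, Z=0, V=0, X=3, Y=4, U=0) weight 1/297
  (W=1, Z=0, V=0, X=3, Y=4, U=1) weight 1/297
  (W=1, Z=1, V=0, X=2, Y=2, U=0) weight 1/198
  … 63 more
Group by Z:
  weight(Z=0) = 7/66
  weight(Z=1) = 17/88
Total weight = 7/66 + 17/88 = 79/264
P(Z=0 | obs) = 7/66 / 79/264 = 28/79
P(Z=1 | obs) = 17/88 / 79/264 = 51/79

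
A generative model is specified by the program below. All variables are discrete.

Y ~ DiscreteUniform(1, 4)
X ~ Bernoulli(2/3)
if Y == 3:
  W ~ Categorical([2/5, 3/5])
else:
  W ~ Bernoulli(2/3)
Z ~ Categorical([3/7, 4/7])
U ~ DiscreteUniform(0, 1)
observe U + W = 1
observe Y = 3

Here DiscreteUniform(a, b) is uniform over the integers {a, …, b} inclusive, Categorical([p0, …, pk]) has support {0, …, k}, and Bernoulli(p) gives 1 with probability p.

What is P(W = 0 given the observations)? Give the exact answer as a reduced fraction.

Enumerate traces; 8 have nonzero weight after conditioning:
  (Y=3, X=0, W=0, Z=0, U=1) weight 1/140
  (Y=3, X=0, W=0, Z=1, U=1) weight 1/105
  (Y=3, X=0, W=1, Z=0, U=0) weight 3/280
  (Y=3, X=0, W=1, Z=1, U=0) weight 1/70
  (Y=3, X=1, W=0, Z=0, U=1) weight 1/70
  (Y=3, X=1, W=0, Z=1, U=1) weight 2/105
  (Y=3, X=1, W=1, Z=0, U=0) weight 3/140
  (Y=3, X=1, W=1, Z=1, U=0) weight 1/35
Group by W:
  weight(W=0) = 1/20
  weight(W=1) = 3/40
Total weight = 1/20 + 3/40 = 1/8
P(W=0 | obs) = 1/20 / 1/8 = 2/5
P(W=1 | obs) = 3/40 / 1/8 = 3/5

P(W = 0 | obs) = 2/5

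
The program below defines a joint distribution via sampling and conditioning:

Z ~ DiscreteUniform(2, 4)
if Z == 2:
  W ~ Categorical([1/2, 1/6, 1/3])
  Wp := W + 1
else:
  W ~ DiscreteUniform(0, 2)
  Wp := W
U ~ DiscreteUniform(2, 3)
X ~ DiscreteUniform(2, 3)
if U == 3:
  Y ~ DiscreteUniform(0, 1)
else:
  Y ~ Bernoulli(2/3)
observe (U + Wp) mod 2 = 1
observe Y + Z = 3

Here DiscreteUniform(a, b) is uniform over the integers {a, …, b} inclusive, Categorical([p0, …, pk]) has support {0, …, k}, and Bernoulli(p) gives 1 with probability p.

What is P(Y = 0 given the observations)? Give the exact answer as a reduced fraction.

P(Y = 0 | obs) = 16/39

Enumerate traces; 12 have nonzero weight after conditioning:
  (Z=2, W=0, U=2, X=2, Y=1) weight 1/36
  (Z=2, W=0, U=2, X=3, Y=1) weight 1/36
  (Z=2, W=1, U=3, X=2, Y=1) weight 1/144
  (Z=2, W=1, U=3, X=3, Y=1) weight 1/144
  (Z=2, W=2, U=2, X=2, Y=1) weight 1/54
  (Z=2, W=2, U=2, X=3, Y=1) weight 1/54
  (Z=3, W=0, U=3, X=2, Y=0) weight 1/72
  (Z=3, W=0, U=3, X=3, Y=0) weight 1/72
  … 4 more
Group by Y:
  weight(Y=0) = 2/27
  weight(Y=1) = 23/216
Total weight = 2/27 + 23/216 = 13/72
P(Y=0 | obs) = 2/27 / 13/72 = 16/39
P(Y=1 | obs) = 23/216 / 13/72 = 23/39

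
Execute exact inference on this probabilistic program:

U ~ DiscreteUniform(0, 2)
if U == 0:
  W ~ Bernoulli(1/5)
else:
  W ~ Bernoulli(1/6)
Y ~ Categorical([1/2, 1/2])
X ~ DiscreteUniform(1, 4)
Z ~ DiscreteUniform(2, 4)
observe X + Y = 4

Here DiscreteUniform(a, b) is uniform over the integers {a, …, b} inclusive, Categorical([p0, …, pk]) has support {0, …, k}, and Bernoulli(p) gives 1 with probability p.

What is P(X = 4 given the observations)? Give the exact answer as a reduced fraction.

Enumerate traces; 36 have nonzero weight after conditioning:
  (U=0, W=0, Y=0, X=4, Z=2) weight 1/90
  (U=0, W=0, Y=0, X=4, Z=3) weight 1/90
  (U=0, W=0, Y=0, X=4, Z=4) weight 1/90
  (U=0, W=0, Y=1, X=3, Z=2) weight 1/90
  (U=0, W=0, Y=1, X=3, Z=3) weight 1/90
  (U=0, W=0, Y=1, X=3, Z=4) weight 1/90
  (U=0, W=1, Y=0, X=4, Z=2) weight 1/360
  (U=0, W=1, Y=0, X=4, Z=3) weight 1/360
  … 28 more
Group by X:
  weight(X=3) = 1/8
  weight(X=4) = 1/8
Total weight = 1/8 + 1/8 = 1/4
P(X=3 | obs) = 1/8 / 1/4 = 1/2
P(X=4 | obs) = 1/8 / 1/4 = 1/2

P(X = 4 | obs) = 1/2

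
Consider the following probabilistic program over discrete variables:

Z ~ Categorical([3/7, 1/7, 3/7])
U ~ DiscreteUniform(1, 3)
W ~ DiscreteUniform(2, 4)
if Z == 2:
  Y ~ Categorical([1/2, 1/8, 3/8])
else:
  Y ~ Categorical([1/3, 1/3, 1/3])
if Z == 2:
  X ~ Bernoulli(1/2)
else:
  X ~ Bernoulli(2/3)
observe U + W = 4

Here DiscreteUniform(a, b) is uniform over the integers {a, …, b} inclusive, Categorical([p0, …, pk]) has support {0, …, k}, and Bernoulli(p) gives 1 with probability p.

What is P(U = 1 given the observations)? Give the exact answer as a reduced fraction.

P(U = 1 | obs) = 1/2

Enumerate traces; 36 have nonzero weight after conditioning:
  (Z=0, U=1, W=3, Y=0, X=0) weight 1/189
  (Z=0, U=1, W=3, Y=0, X=1) weight 2/189
  (Z=0, U=1, W=3, Y=1, X=0) weight 1/189
  (Z=0, U=1, W=3, Y=1, X=1) weight 2/189
  (Z=0, U=1, W=3, Y=2, X=0) weight 1/189
  (Z=0, U=1, W=3, Y=2, X=1) weight 2/189
  (Z=0, U=2, W=2, Y=0, X=0) weight 1/189
  (Z=0, U=2, W=2, Y=0, X=1) weight 2/189
  … 28 more
Group by U:
  weight(U=1) = 1/9
  weight(U=2) = 1/9
Total weight = 1/9 + 1/9 = 2/9
P(U=1 | obs) = 1/9 / 2/9 = 1/2
P(U=2 | obs) = 1/9 / 2/9 = 1/2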